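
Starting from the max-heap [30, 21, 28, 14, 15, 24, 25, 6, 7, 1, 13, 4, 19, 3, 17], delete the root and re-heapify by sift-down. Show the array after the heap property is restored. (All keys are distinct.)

[28, 21, 25, 14, 15, 24, 17, 6, 7, 1, 13, 4, 19, 3]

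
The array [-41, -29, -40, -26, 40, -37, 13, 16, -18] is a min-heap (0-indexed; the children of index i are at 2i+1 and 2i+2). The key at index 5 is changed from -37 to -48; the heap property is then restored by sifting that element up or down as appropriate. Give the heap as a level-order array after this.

set index 5 from -37 to -48 → [-41, -29, -40, -26, 40, -48, 13, 16, -18]
-48 < parent -40 at index 2, swap → [-41, -29, -48, -26, 40, -40, 13, 16, -18]
-48 < parent -41 at index 0, swap → [-48, -29, -41, -26, 40, -40, 13, 16, -18]

[-48, -29, -41, -26, 40, -40, 13, 16, -18]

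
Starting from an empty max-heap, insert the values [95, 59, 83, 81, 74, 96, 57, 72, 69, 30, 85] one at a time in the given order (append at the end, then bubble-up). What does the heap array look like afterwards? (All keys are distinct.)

Insert 95:
  append 95 at index 0 → [95] (no swap needed)
Insert 59:
  append 59 at index 1 → [95, 59] (no swap needed)
Insert 83:
  append 83 at index 2 → [95, 59, 83] (no swap needed)
Insert 81:
  append 81 at index 3 → [95, 59, 83, 81]
  81 > parent 59 at index 1, swap → [95, 81, 83, 59]
Insert 74:
  append 74 at index 4 → [95, 81, 83, 59, 74] (no swap needed)
Insert 96:
  append 96 at index 5 → [95, 81, 83, 59, 74, 96]
  96 > parent 83 at index 2, swap → [95, 81, 96, 59, 74, 83]
  96 > parent 95 at index 0, swap → [96, 81, 95, 59, 74, 83]
Insert 57:
  append 57 at index 6 → [96, 81, 95, 59, 74, 83, 57] (no swap needed)
Insert 72:
  append 72 at index 7 → [96, 81, 95, 59, 74, 83, 57, 72]
  72 > parent 59 at index 3, swap → [96, 81, 95, 72, 74, 83, 57, 59]
Insert 69:
  append 69 at index 8 → [96, 81, 95, 72, 74, 83, 57, 59, 69] (no swap needed)
Insert 30:
  append 30 at index 9 → [96, 81, 95, 72, 74, 83, 57, 59, 69, 30] (no swap needed)
Insert 85:
  append 85 at index 10 → [96, 81, 95, 72, 74, 83, 57, 59, 69, 30, 85]
  85 > parent 74 at index 4, swap → [96, 81, 95, 72, 85, 83, 57, 59, 69, 30, 74]
  85 > parent 81 at index 1, swap → [96, 85, 95, 72, 81, 83, 57, 59, 69, 30, 74]

[96, 85, 95, 72, 81, 83, 57, 59, 69, 30, 74]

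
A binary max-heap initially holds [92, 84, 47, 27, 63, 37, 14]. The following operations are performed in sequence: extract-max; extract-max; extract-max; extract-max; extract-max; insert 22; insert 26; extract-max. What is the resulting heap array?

extract-max → returns 92:
  remove root 92; move last element 14 to root → [14, 84, 47, 27, 63, 37]
  14 vs larger child 84 at index 1, swap → [84, 14, 47, 27, 63, 37]
  14 vs larger child 63 at index 4, swap → [84, 63, 47, 27, 14, 37]
extract-max → returns 84:
  remove root 84; move last element 37 to root → [37, 63, 47, 27, 14]
  37 vs larger child 63 at index 1, swap → [63, 37, 47, 27, 14]
extract-max → returns 63:
  remove root 63; move last element 14 to root → [14, 37, 47, 27]
  14 vs larger child 47 at index 2, swap → [47, 37, 14, 27]
extract-max → returns 47:
  remove root 47; move last element 27 to root → [27, 37, 14]
  27 vs larger child 37 at index 1, swap → [37, 27, 14]
extract-max → returns 37:
  remove root 37; move last element 14 to root → [14, 27]
  14 vs only child 27 at index 1, swap → [27, 14]
insert 22:
  append 22 at index 2 → [27, 14, 22] (no swap needed)
insert 26:
  append 26 at index 3 → [27, 14, 22, 26]
  26 > parent 14 at index 1, swap → [27, 26, 22, 14]
extract-max → returns 27:
  remove root 27; move last element 14 to root → [14, 26, 22]
  14 vs larger child 26 at index 1, swap → [26, 14, 22]

[26, 14, 22]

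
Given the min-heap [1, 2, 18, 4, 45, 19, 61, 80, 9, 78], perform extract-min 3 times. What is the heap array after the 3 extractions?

[9, 45, 18, 78, 80, 19, 61]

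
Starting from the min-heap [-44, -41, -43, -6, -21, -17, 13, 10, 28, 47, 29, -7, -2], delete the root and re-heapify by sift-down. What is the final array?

remove root -44; move last element -2 to root → [-2, -41, -43, -6, -21, -17, 13, 10, 28, 47, 29, -7]
-2 vs smaller child -43 at index 2, swap → [-43, -41, -2, -6, -21, -17, 13, 10, 28, 47, 29, -7]
-2 vs smaller child -17 at index 5, swap → [-43, -41, -17, -6, -21, -2, 13, 10, 28, 47, 29, -7]
-2 vs only child -7 at index 11, swap → [-43, -41, -17, -6, -21, -7, 13, 10, 28, 47, 29, -2]

[-43, -41, -17, -6, -21, -7, 13, 10, 28, 47, 29, -2]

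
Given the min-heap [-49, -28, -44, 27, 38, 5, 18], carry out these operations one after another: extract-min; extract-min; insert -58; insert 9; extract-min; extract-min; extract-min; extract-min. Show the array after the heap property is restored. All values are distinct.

extract-min → returns -49:
  remove root -49; move last element 18 to root → [18, -28, -44, 27, 38, 5]
  18 vs smaller child -44 at index 2, swap → [-44, -28, 18, 27, 38, 5]
  18 vs only child 5 at index 5, swap → [-44, -28, 5, 27, 38, 18]
extract-min → returns -44:
  remove root -44; move last element 18 to root → [18, -28, 5, 27, 38]
  18 vs smaller child -28 at index 1, swap → [-28, 18, 5, 27, 38]
insert -58:
  append -58 at index 5 → [-28, 18, 5, 27, 38, -58]
  -58 < parent 5 at index 2, swap → [-28, 18, -58, 27, 38, 5]
  -58 < parent -28 at index 0, swap → [-58, 18, -28, 27, 38, 5]
insert 9:
  append 9 at index 6 → [-58, 18, -28, 27, 38, 5, 9] (no swap needed)
extract-min → returns -58:
  remove root -58; move last element 9 to root → [9, 18, -28, 27, 38, 5]
  9 vs smaller child -28 at index 2, swap → [-28, 18, 9, 27, 38, 5]
  9 vs only child 5 at index 5, swap → [-28, 18, 5, 27, 38, 9]
extract-min → returns -28:
  remove root -28; move last element 9 to root → [9, 18, 5, 27, 38]
  9 vs smaller child 5 at index 2, swap → [5, 18, 9, 27, 38]
extract-min → returns 5:
  remove root 5; move last element 38 to root → [38, 18, 9, 27]
  38 vs smaller child 9 at index 2, swap → [9, 18, 38, 27]
extract-min → returns 9:
  remove root 9; move last element 27 to root → [27, 18, 38]
  27 vs smaller child 18 at index 1, swap → [18, 27, 38]

[18, 27, 38]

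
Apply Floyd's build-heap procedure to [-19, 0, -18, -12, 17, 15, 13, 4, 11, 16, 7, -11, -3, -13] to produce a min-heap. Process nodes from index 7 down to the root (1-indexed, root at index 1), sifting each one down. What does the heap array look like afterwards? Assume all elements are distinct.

[-19, -12, -18, 0, 7, -11, -13, 4, 11, 16, 17, 15, -3, 13]

sift down from index 7:
  13 vs only child -13 at index 14, swap → [-19, 0, -18, -12, 17, 15, -13, 4, 11, 16, 7, -11, -3, 13]
sift down from index 6:
  15 vs smaller child -11 at index 12, swap → [-19, 0, -18, -12, 17, -11, -13, 4, 11, 16, 7, 15, -3, 13]
sift down from index 5:
  17 vs smaller child 7 at index 11, swap → [-19, 0, -18, -12, 7, -11, -13, 4, 11, 16, 17, 15, -3, 13]
sift down from index 4: already satisfies heap property
sift down from index 3: already satisfies heap property
sift down from index 2:
  0 vs smaller child -12 at index 4, swap → [-19, -12, -18, 0, 7, -11, -13, 4, 11, 16, 17, 15, -3, 13]
sift down from index 1: already satisfies heap property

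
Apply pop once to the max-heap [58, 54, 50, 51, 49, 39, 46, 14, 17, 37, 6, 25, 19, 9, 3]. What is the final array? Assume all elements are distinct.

[54, 51, 50, 17, 49, 39, 46, 14, 3, 37, 6, 25, 19, 9]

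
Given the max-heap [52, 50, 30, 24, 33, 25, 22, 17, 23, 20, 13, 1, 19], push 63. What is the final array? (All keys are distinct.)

[63, 50, 52, 24, 33, 25, 30, 17, 23, 20, 13, 1, 19, 22]

append 63 at index 13 → [52, 50, 30, 24, 33, 25, 22, 17, 23, 20, 13, 1, 19, 63]
63 > parent 22 at index 6, swap → [52, 50, 30, 24, 33, 25, 63, 17, 23, 20, 13, 1, 19, 22]
63 > parent 30 at index 2, swap → [52, 50, 63, 24, 33, 25, 30, 17, 23, 20, 13, 1, 19, 22]
63 > parent 52 at index 0, swap → [63, 50, 52, 24, 33, 25, 30, 17, 23, 20, 13, 1, 19, 22]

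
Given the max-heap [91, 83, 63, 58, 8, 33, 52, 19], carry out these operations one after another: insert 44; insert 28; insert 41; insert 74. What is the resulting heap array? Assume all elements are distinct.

[91, 83, 74, 58, 41, 63, 52, 19, 44, 8, 28, 33]

insert 44:
  append 44 at index 8 → [91, 83, 63, 58, 8, 33, 52, 19, 44] (no swap needed)
insert 28:
  append 28 at index 9 → [91, 83, 63, 58, 8, 33, 52, 19, 44, 28]
  28 > parent 8 at index 4, swap → [91, 83, 63, 58, 28, 33, 52, 19, 44, 8]
insert 41:
  append 41 at index 10 → [91, 83, 63, 58, 28, 33, 52, 19, 44, 8, 41]
  41 > parent 28 at index 4, swap → [91, 83, 63, 58, 41, 33, 52, 19, 44, 8, 28]
insert 74:
  append 74 at index 11 → [91, 83, 63, 58, 41, 33, 52, 19, 44, 8, 28, 74]
  74 > parent 33 at index 5, swap → [91, 83, 63, 58, 41, 74, 52, 19, 44, 8, 28, 33]
  74 > parent 63 at index 2, swap → [91, 83, 74, 58, 41, 63, 52, 19, 44, 8, 28, 33]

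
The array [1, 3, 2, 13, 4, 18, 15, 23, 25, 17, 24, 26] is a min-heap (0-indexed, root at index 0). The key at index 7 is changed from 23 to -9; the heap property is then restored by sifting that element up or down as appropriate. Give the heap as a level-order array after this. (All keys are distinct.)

set index 7 from 23 to -9 → [1, 3, 2, 13, 4, 18, 15, -9, 25, 17, 24, 26]
-9 < parent 13 at index 3, swap → [1, 3, 2, -9, 4, 18, 15, 13, 25, 17, 24, 26]
-9 < parent 3 at index 1, swap → [1, -9, 2, 3, 4, 18, 15, 13, 25, 17, 24, 26]
-9 < parent 1 at index 0, swap → [-9, 1, 2, 3, 4, 18, 15, 13, 25, 17, 24, 26]

[-9, 1, 2, 3, 4, 18, 15, 13, 25, 17, 24, 26]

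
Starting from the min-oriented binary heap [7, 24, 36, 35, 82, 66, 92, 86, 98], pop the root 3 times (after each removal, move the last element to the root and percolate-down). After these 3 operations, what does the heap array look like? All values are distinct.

extract-min #1 returns 7:
  remove root 7; move last element 98 to root → [98, 24, 36, 35, 82, 66, 92, 86]
  98 vs smaller child 24 at index 1, swap → [24, 98, 36, 35, 82, 66, 92, 86]
  98 vs smaller child 35 at index 3, swap → [24, 35, 36, 98, 82, 66, 92, 86]
  98 vs only child 86 at index 7, swap → [24, 35, 36, 86, 82, 66, 92, 98]
extract-min #2 returns 24:
  remove root 24; move last element 98 to root → [98, 35, 36, 86, 82, 66, 92]
  98 vs smaller child 35 at index 1, swap → [35, 98, 36, 86, 82, 66, 92]
  98 vs smaller child 82 at index 4, swap → [35, 82, 36, 86, 98, 66, 92]
extract-min #3 returns 35:
  remove root 35; move last element 92 to root → [92, 82, 36, 86, 98, 66]
  92 vs smaller child 36 at index 2, swap → [36, 82, 92, 86, 98, 66]
  92 vs only child 66 at index 5, swap → [36, 82, 66, 86, 98, 92]

[36, 82, 66, 86, 98, 92]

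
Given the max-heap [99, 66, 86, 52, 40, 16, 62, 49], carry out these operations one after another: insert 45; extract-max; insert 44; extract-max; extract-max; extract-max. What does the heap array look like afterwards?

insert 45:
  append 45 at index 8 → [99, 66, 86, 52, 40, 16, 62, 49, 45] (no swap needed)
extract-max → returns 99:
  remove root 99; move last element 45 to root → [45, 66, 86, 52, 40, 16, 62, 49]
  45 vs larger child 86 at index 2, swap → [86, 66, 45, 52, 40, 16, 62, 49]
  45 vs larger child 62 at index 6, swap → [86, 66, 62, 52, 40, 16, 45, 49]
insert 44:
  append 44 at index 8 → [86, 66, 62, 52, 40, 16, 45, 49, 44] (no swap needed)
extract-max → returns 86:
  remove root 86; move last element 44 to root → [44, 66, 62, 52, 40, 16, 45, 49]
  44 vs larger child 66 at index 1, swap → [66, 44, 62, 52, 40, 16, 45, 49]
  44 vs larger child 52 at index 3, swap → [66, 52, 62, 44, 40, 16, 45, 49]
  44 vs only child 49 at index 7, swap → [66, 52, 62, 49, 40, 16, 45, 44]
extract-max → returns 66:
  remove root 66; move last element 44 to root → [44, 52, 62, 49, 40, 16, 45]
  44 vs larger child 62 at index 2, swap → [62, 52, 44, 49, 40, 16, 45]
  44 vs larger child 45 at index 6, swap → [62, 52, 45, 49, 40, 16, 44]
extract-max → returns 62:
  remove root 62; move last element 44 to root → [44, 52, 45, 49, 40, 16]
  44 vs larger child 52 at index 1, swap → [52, 44, 45, 49, 40, 16]
  44 vs larger child 49 at index 3, swap → [52, 49, 45, 44, 40, 16]

[52, 49, 45, 44, 40, 16]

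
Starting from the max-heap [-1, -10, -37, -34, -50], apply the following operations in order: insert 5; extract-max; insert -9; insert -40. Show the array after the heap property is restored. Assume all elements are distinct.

[-1, -10, -9, -34, -50, -37, -40]

insert 5:
  append 5 at index 5 → [-1, -10, -37, -34, -50, 5]
  5 > parent -37 at index 2, swap → [-1, -10, 5, -34, -50, -37]
  5 > parent -1 at index 0, swap → [5, -10, -1, -34, -50, -37]
extract-max → returns 5:
  remove root 5; move last element -37 to root → [-37, -10, -1, -34, -50]
  -37 vs larger child -1 at index 2, swap → [-1, -10, -37, -34, -50]
insert -9:
  append -9 at index 5 → [-1, -10, -37, -34, -50, -9]
  -9 > parent -37 at index 2, swap → [-1, -10, -9, -34, -50, -37]
insert -40:
  append -40 at index 6 → [-1, -10, -9, -34, -50, -37, -40] (no swap needed)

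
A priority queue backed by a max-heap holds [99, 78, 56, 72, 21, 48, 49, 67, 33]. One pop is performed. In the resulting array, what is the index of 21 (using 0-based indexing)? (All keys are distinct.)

4

remove root 99; move last element 33 to root → [33, 78, 56, 72, 21, 48, 49, 67]
33 vs larger child 78 at index 1, swap → [78, 33, 56, 72, 21, 48, 49, 67]
33 vs larger child 72 at index 3, swap → [78, 72, 56, 33, 21, 48, 49, 67]
33 vs only child 67 at index 7, swap → [78, 72, 56, 67, 21, 48, 49, 33]
resulting array: [78, 72, 56, 67, 21, 48, 49, 33]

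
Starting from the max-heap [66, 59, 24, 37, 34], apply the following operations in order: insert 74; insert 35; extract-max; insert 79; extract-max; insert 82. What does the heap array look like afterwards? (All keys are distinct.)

[82, 59, 66, 37, 34, 24, 35]

insert 74:
  append 74 at index 5 → [66, 59, 24, 37, 34, 74]
  74 > parent 24 at index 2, swap → [66, 59, 74, 37, 34, 24]
  74 > parent 66 at index 0, swap → [74, 59, 66, 37, 34, 24]
insert 35:
  append 35 at index 6 → [74, 59, 66, 37, 34, 24, 35] (no swap needed)
extract-max → returns 74:
  remove root 74; move last element 35 to root → [35, 59, 66, 37, 34, 24]
  35 vs larger child 66 at index 2, swap → [66, 59, 35, 37, 34, 24]
insert 79:
  append 79 at index 6 → [66, 59, 35, 37, 34, 24, 79]
  79 > parent 35 at index 2, swap → [66, 59, 79, 37, 34, 24, 35]
  79 > parent 66 at index 0, swap → [79, 59, 66, 37, 34, 24, 35]
extract-max → returns 79:
  remove root 79; move last element 35 to root → [35, 59, 66, 37, 34, 24]
  35 vs larger child 66 at index 2, swap → [66, 59, 35, 37, 34, 24]
insert 82:
  append 82 at index 6 → [66, 59, 35, 37, 34, 24, 82]
  82 > parent 35 at index 2, swap → [66, 59, 82, 37, 34, 24, 35]
  82 > parent 66 at index 0, swap → [82, 59, 66, 37, 34, 24, 35]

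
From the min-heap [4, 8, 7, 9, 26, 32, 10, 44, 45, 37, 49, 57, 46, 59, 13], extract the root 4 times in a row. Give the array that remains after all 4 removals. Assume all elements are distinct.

[10, 26, 13, 44, 37, 32, 57, 59, 45, 46, 49]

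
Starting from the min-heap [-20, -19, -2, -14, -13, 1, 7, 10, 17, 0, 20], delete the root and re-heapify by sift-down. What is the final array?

remove root -20; move last element 20 to root → [20, -19, -2, -14, -13, 1, 7, 10, 17, 0]
20 vs smaller child -19 at index 1, swap → [-19, 20, -2, -14, -13, 1, 7, 10, 17, 0]
20 vs smaller child -14 at index 3, swap → [-19, -14, -2, 20, -13, 1, 7, 10, 17, 0]
20 vs smaller child 10 at index 7, swap → [-19, -14, -2, 10, -13, 1, 7, 20, 17, 0]

[-19, -14, -2, 10, -13, 1, 7, 20, 17, 0]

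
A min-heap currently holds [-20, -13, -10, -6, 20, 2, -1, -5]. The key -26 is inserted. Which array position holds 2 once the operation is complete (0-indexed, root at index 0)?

5

append -26 at index 8 → [-20, -13, -10, -6, 20, 2, -1, -5, -26]
-26 < parent -6 at index 3, swap → [-20, -13, -10, -26, 20, 2, -1, -5, -6]
-26 < parent -13 at index 1, swap → [-20, -26, -10, -13, 20, 2, -1, -5, -6]
-26 < parent -20 at index 0, swap → [-26, -20, -10, -13, 20, 2, -1, -5, -6]
resulting array: [-26, -20, -10, -13, 20, 2, -1, -5, -6]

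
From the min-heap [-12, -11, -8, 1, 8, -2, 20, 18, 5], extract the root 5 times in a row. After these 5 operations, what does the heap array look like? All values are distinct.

[5, 8, 18, 20]

extract-min #1 returns -12:
  remove root -12; move last element 5 to root → [5, -11, -8, 1, 8, -2, 20, 18]
  5 vs smaller child -11 at index 1, swap → [-11, 5, -8, 1, 8, -2, 20, 18]
  5 vs smaller child 1 at index 3, swap → [-11, 1, -8, 5, 8, -2, 20, 18]
extract-min #2 returns -11:
  remove root -11; move last element 18 to root → [18, 1, -8, 5, 8, -2, 20]
  18 vs smaller child -8 at index 2, swap → [-8, 1, 18, 5, 8, -2, 20]
  18 vs smaller child -2 at index 5, swap → [-8, 1, -2, 5, 8, 18, 20]
extract-min #3 returns -8:
  remove root -8; move last element 20 to root → [20, 1, -2, 5, 8, 18]
  20 vs smaller child -2 at index 2, swap → [-2, 1, 20, 5, 8, 18]
  20 vs only child 18 at index 5, swap → [-2, 1, 18, 5, 8, 20]
extract-min #4 returns -2:
  remove root -2; move last element 20 to root → [20, 1, 18, 5, 8]
  20 vs smaller child 1 at index 1, swap → [1, 20, 18, 5, 8]
  20 vs smaller child 5 at index 3, swap → [1, 5, 18, 20, 8]
extract-min #5 returns 1:
  remove root 1; move last element 8 to root → [8, 5, 18, 20]
  8 vs smaller child 5 at index 1, swap → [5, 8, 18, 20]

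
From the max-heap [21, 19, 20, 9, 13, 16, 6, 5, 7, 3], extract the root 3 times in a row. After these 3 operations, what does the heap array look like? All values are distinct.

extract-max #1 returns 21:
  remove root 21; move last element 3 to root → [3, 19, 20, 9, 13, 16, 6, 5, 7]
  3 vs larger child 20 at index 2, swap → [20, 19, 3, 9, 13, 16, 6, 5, 7]
  3 vs larger child 16 at index 5, swap → [20, 19, 16, 9, 13, 3, 6, 5, 7]
extract-max #2 returns 20:
  remove root 20; move last element 7 to root → [7, 19, 16, 9, 13, 3, 6, 5]
  7 vs larger child 19 at index 1, swap → [19, 7, 16, 9, 13, 3, 6, 5]
  7 vs larger child 13 at index 4, swap → [19, 13, 16, 9, 7, 3, 6, 5]
extract-max #3 returns 19:
  remove root 19; move last element 5 to root → [5, 13, 16, 9, 7, 3, 6]
  5 vs larger child 16 at index 2, swap → [16, 13, 5, 9, 7, 3, 6]
  5 vs larger child 6 at index 6, swap → [16, 13, 6, 9, 7, 3, 5]

[16, 13, 6, 9, 7, 3, 5]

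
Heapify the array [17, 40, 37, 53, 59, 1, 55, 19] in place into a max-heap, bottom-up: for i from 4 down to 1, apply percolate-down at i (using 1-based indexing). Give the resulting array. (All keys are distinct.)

sift down from index 4: already satisfies heap property
sift down from index 3:
  37 vs larger child 55 at index 7, swap → [17, 40, 55, 53, 59, 1, 37, 19]
sift down from index 2:
  40 vs larger child 59 at index 5, swap → [17, 59, 55, 53, 40, 1, 37, 19]
sift down from index 1:
  17 vs larger child 59 at index 2, swap → [59, 17, 55, 53, 40, 1, 37, 19]
  17 vs larger child 53 at index 4, swap → [59, 53, 55, 17, 40, 1, 37, 19]
  17 vs only child 19 at index 8, swap → [59, 53, 55, 19, 40, 1, 37, 17]

[59, 53, 55, 19, 40, 1, 37, 17]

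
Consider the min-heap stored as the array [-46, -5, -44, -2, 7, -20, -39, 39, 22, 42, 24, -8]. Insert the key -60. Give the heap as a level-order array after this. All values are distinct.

append -60 at index 12 → [-46, -5, -44, -2, 7, -20, -39, 39, 22, 42, 24, -8, -60]
-60 < parent -20 at index 5, swap → [-46, -5, -44, -2, 7, -60, -39, 39, 22, 42, 24, -8, -20]
-60 < parent -44 at index 2, swap → [-46, -5, -60, -2, 7, -44, -39, 39, 22, 42, 24, -8, -20]
-60 < parent -46 at index 0, swap → [-60, -5, -46, -2, 7, -44, -39, 39, 22, 42, 24, -8, -20]

[-60, -5, -46, -2, 7, -44, -39, 39, 22, 42, 24, -8, -20]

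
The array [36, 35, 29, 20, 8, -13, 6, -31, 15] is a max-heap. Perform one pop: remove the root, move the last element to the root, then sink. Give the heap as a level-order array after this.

[35, 20, 29, 15, 8, -13, 6, -31]

remove root 36; move last element 15 to root → [15, 35, 29, 20, 8, -13, 6, -31]
15 vs larger child 35 at index 1, swap → [35, 15, 29, 20, 8, -13, 6, -31]
15 vs larger child 20 at index 3, swap → [35, 20, 29, 15, 8, -13, 6, -31]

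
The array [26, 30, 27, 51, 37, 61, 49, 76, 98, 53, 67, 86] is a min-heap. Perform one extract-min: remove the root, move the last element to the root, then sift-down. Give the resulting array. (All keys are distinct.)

[27, 30, 49, 51, 37, 61, 86, 76, 98, 53, 67]

remove root 26; move last element 86 to root → [86, 30, 27, 51, 37, 61, 49, 76, 98, 53, 67]
86 vs smaller child 27 at index 2, swap → [27, 30, 86, 51, 37, 61, 49, 76, 98, 53, 67]
86 vs smaller child 49 at index 6, swap → [27, 30, 49, 51, 37, 61, 86, 76, 98, 53, 67]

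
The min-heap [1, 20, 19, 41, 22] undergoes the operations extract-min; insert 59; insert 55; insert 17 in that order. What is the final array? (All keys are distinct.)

[17, 20, 19, 41, 59, 55, 22]

extract-min → returns 1:
  remove root 1; move last element 22 to root → [22, 20, 19, 41]
  22 vs smaller child 19 at index 2, swap → [19, 20, 22, 41]
insert 59:
  append 59 at index 4 → [19, 20, 22, 41, 59] (no swap needed)
insert 55:
  append 55 at index 5 → [19, 20, 22, 41, 59, 55] (no swap needed)
insert 17:
  append 17 at index 6 → [19, 20, 22, 41, 59, 55, 17]
  17 < parent 22 at index 2, swap → [19, 20, 17, 41, 59, 55, 22]
  17 < parent 19 at index 0, swap → [17, 20, 19, 41, 59, 55, 22]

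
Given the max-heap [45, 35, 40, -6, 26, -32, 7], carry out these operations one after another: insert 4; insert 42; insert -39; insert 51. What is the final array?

[51, 45, 40, 35, 42, -32, 7, -6, 4, -39, 26]

insert 4:
  append 4 at index 7 → [45, 35, 40, -6, 26, -32, 7, 4]
  4 > parent -6 at index 3, swap → [45, 35, 40, 4, 26, -32, 7, -6]
insert 42:
  append 42 at index 8 → [45, 35, 40, 4, 26, -32, 7, -6, 42]
  42 > parent 4 at index 3, swap → [45, 35, 40, 42, 26, -32, 7, -6, 4]
  42 > parent 35 at index 1, swap → [45, 42, 40, 35, 26, -32, 7, -6, 4]
insert -39:
  append -39 at index 9 → [45, 42, 40, 35, 26, -32, 7, -6, 4, -39] (no swap needed)
insert 51:
  append 51 at index 10 → [45, 42, 40, 35, 26, -32, 7, -6, 4, -39, 51]
  51 > parent 26 at index 4, swap → [45, 42, 40, 35, 51, -32, 7, -6, 4, -39, 26]
  51 > parent 42 at index 1, swap → [45, 51, 40, 35, 42, -32, 7, -6, 4, -39, 26]
  51 > parent 45 at index 0, swap → [51, 45, 40, 35, 42, -32, 7, -6, 4, -39, 26]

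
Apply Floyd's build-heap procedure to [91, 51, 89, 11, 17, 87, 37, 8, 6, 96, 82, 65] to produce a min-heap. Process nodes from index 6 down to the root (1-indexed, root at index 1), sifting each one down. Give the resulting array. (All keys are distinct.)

sift down from index 6:
  87 vs only child 65 at index 12, swap → [91, 51, 89, 11, 17, 65, 37, 8, 6, 96, 82, 87]
sift down from index 5: already satisfies heap property
sift down from index 4:
  11 vs smaller child 6 at index 9, swap → [91, 51, 89, 6, 17, 65, 37, 8, 11, 96, 82, 87]
sift down from index 3:
  89 vs smaller child 37 at index 7, swap → [91, 51, 37, 6, 17, 65, 89, 8, 11, 96, 82, 87]
sift down from index 2:
  51 vs smaller child 6 at index 4, swap → [91, 6, 37, 51, 17, 65, 89, 8, 11, 96, 82, 87]
  51 vs smaller child 8 at index 8, swap → [91, 6, 37, 8, 17, 65, 89, 51, 11, 96, 82, 87]
sift down from index 1:
  91 vs smaller child 6 at index 2, swap → [6, 91, 37, 8, 17, 65, 89, 51, 11, 96, 82, 87]
  91 vs smaller child 8 at index 4, swap → [6, 8, 37, 91, 17, 65, 89, 51, 11, 96, 82, 87]
  91 vs smaller child 11 at index 9, swap → [6, 8, 37, 11, 17, 65, 89, 51, 91, 96, 82, 87]

[6, 8, 37, 11, 17, 65, 89, 51, 91, 96, 82, 87]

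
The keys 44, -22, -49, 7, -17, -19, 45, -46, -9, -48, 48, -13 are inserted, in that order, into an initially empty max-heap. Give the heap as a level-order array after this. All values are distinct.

[48, 45, 44, -9, 7, -13, -19, -46, -22, -48, -17, -49]

Insert 44:
  append 44 at index 0 → [44] (no swap needed)
Insert -22:
  append -22 at index 1 → [44, -22] (no swap needed)
Insert -49:
  append -49 at index 2 → [44, -22, -49] (no swap needed)
Insert 7:
  append 7 at index 3 → [44, -22, -49, 7]
  7 > parent -22 at index 1, swap → [44, 7, -49, -22]
Insert -17:
  append -17 at index 4 → [44, 7, -49, -22, -17] (no swap needed)
Insert -19:
  append -19 at index 5 → [44, 7, -49, -22, -17, -19]
  -19 > parent -49 at index 2, swap → [44, 7, -19, -22, -17, -49]
Insert 45:
  append 45 at index 6 → [44, 7, -19, -22, -17, -49, 45]
  45 > parent -19 at index 2, swap → [44, 7, 45, -22, -17, -49, -19]
  45 > parent 44 at index 0, swap → [45, 7, 44, -22, -17, -49, -19]
Insert -46:
  append -46 at index 7 → [45, 7, 44, -22, -17, -49, -19, -46] (no swap needed)
Insert -9:
  append -9 at index 8 → [45, 7, 44, -22, -17, -49, -19, -46, -9]
  -9 > parent -22 at index 3, swap → [45, 7, 44, -9, -17, -49, -19, -46, -22]
Insert -48:
  append -48 at index 9 → [45, 7, 44, -9, -17, -49, -19, -46, -22, -48] (no swap needed)
Insert 48:
  append 48 at index 10 → [45, 7, 44, -9, -17, -49, -19, -46, -22, -48, 48]
  48 > parent -17 at index 4, swap → [45, 7, 44, -9, 48, -49, -19, -46, -22, -48, -17]
  48 > parent 7 at index 1, swap → [45, 48, 44, -9, 7, -49, -19, -46, -22, -48, -17]
  48 > parent 45 at index 0, swap → [48, 45, 44, -9, 7, -49, -19, -46, -22, -48, -17]
Insert -13:
  append -13 at index 11 → [48, 45, 44, -9, 7, -49, -19, -46, -22, -48, -17, -13]
  -13 > parent -49 at index 5, swap → [48, 45, 44, -9, 7, -13, -19, -46, -22, -48, -17, -49]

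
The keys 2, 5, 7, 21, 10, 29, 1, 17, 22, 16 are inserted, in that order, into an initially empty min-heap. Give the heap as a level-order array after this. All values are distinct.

[1, 5, 2, 17, 10, 29, 7, 21, 22, 16]

Insert 2:
  append 2 at index 0 → [2] (no swap needed)
Insert 5:
  append 5 at index 1 → [2, 5] (no swap needed)
Insert 7:
  append 7 at index 2 → [2, 5, 7] (no swap needed)
Insert 21:
  append 21 at index 3 → [2, 5, 7, 21] (no swap needed)
Insert 10:
  append 10 at index 4 → [2, 5, 7, 21, 10] (no swap needed)
Insert 29:
  append 29 at index 5 → [2, 5, 7, 21, 10, 29] (no swap needed)
Insert 1:
  append 1 at index 6 → [2, 5, 7, 21, 10, 29, 1]
  1 < parent 7 at index 2, swap → [2, 5, 1, 21, 10, 29, 7]
  1 < parent 2 at index 0, swap → [1, 5, 2, 21, 10, 29, 7]
Insert 17:
  append 17 at index 7 → [1, 5, 2, 21, 10, 29, 7, 17]
  17 < parent 21 at index 3, swap → [1, 5, 2, 17, 10, 29, 7, 21]
Insert 22:
  append 22 at index 8 → [1, 5, 2, 17, 10, 29, 7, 21, 22] (no swap needed)
Insert 16:
  append 16 at index 9 → [1, 5, 2, 17, 10, 29, 7, 21, 22, 16] (no swap needed)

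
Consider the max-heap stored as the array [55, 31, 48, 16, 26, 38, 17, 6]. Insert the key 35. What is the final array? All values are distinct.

append 35 at index 8 → [55, 31, 48, 16, 26, 38, 17, 6, 35]
35 > parent 16 at index 3, swap → [55, 31, 48, 35, 26, 38, 17, 6, 16]
35 > parent 31 at index 1, swap → [55, 35, 48, 31, 26, 38, 17, 6, 16]

[55, 35, 48, 31, 26, 38, 17, 6, 16]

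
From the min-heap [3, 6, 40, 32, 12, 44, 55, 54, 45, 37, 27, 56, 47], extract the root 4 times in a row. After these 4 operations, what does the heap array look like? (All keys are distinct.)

[32, 37, 40, 45, 56, 44, 55, 54, 47]

extract-min #1 returns 3:
  remove root 3; move last element 47 to root → [47, 6, 40, 32, 12, 44, 55, 54, 45, 37, 27, 56]
  47 vs smaller child 6 at index 1, swap → [6, 47, 40, 32, 12, 44, 55, 54, 45, 37, 27, 56]
  47 vs smaller child 12 at index 4, swap → [6, 12, 40, 32, 47, 44, 55, 54, 45, 37, 27, 56]
  47 vs smaller child 27 at index 10, swap → [6, 12, 40, 32, 27, 44, 55, 54, 45, 37, 47, 56]
extract-min #2 returns 6:
  remove root 6; move last element 56 to root → [56, 12, 40, 32, 27, 44, 55, 54, 45, 37, 47]
  56 vs smaller child 12 at index 1, swap → [12, 56, 40, 32, 27, 44, 55, 54, 45, 37, 47]
  56 vs smaller child 27 at index 4, swap → [12, 27, 40, 32, 56, 44, 55, 54, 45, 37, 47]
  56 vs smaller child 37 at index 9, swap → [12, 27, 40, 32, 37, 44, 55, 54, 45, 56, 47]
extract-min #3 returns 12:
  remove root 12; move last element 47 to root → [47, 27, 40, 32, 37, 44, 55, 54, 45, 56]
  47 vs smaller child 27 at index 1, swap → [27, 47, 40, 32, 37, 44, 55, 54, 45, 56]
  47 vs smaller child 32 at index 3, swap → [27, 32, 40, 47, 37, 44, 55, 54, 45, 56]
  47 vs smaller child 45 at index 8, swap → [27, 32, 40, 45, 37, 44, 55, 54, 47, 56]
extract-min #4 returns 27:
  remove root 27; move last element 56 to root → [56, 32, 40, 45, 37, 44, 55, 54, 47]
  56 vs smaller child 32 at index 1, swap → [32, 56, 40, 45, 37, 44, 55, 54, 47]
  56 vs smaller child 37 at index 4, swap → [32, 37, 40, 45, 56, 44, 55, 54, 47]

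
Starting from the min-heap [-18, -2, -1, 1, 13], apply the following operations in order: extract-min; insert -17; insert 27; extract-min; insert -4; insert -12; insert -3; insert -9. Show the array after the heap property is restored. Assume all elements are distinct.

[-12, -9, -4, -3, 27, -1, -2, 13, 1]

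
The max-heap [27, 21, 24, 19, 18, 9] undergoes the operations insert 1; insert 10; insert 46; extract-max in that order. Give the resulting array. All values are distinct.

[27, 21, 24, 19, 18, 9, 1, 10]

insert 1:
  append 1 at index 6 → [27, 21, 24, 19, 18, 9, 1] (no swap needed)
insert 10:
  append 10 at index 7 → [27, 21, 24, 19, 18, 9, 1, 10] (no swap needed)
insert 46:
  append 46 at index 8 → [27, 21, 24, 19, 18, 9, 1, 10, 46]
  46 > parent 19 at index 3, swap → [27, 21, 24, 46, 18, 9, 1, 10, 19]
  46 > parent 21 at index 1, swap → [27, 46, 24, 21, 18, 9, 1, 10, 19]
  46 > parent 27 at index 0, swap → [46, 27, 24, 21, 18, 9, 1, 10, 19]
extract-max → returns 46:
  remove root 46; move last element 19 to root → [19, 27, 24, 21, 18, 9, 1, 10]
  19 vs larger child 27 at index 1, swap → [27, 19, 24, 21, 18, 9, 1, 10]
  19 vs larger child 21 at index 3, swap → [27, 21, 24, 19, 18, 9, 1, 10]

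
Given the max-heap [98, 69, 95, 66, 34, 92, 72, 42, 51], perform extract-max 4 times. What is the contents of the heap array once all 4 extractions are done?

[69, 66, 51, 42, 34]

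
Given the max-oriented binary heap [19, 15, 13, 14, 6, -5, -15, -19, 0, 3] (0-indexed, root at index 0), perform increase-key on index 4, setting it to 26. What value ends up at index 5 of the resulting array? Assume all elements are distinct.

-5

set index 4 from 6 to 26 → [19, 15, 13, 14, 26, -5, -15, -19, 0, 3]
26 > parent 15 at index 1, swap → [19, 26, 13, 14, 15, -5, -15, -19, 0, 3]
26 > parent 19 at index 0, swap → [26, 19, 13, 14, 15, -5, -15, -19, 0, 3]
resulting array: [26, 19, 13, 14, 15, -5, -15, -19, 0, 3]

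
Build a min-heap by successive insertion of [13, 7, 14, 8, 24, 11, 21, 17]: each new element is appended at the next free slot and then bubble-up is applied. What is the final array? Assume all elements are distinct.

Insert 13:
  append 13 at index 0 → [13] (no swap needed)
Insert 7:
  append 7 at index 1 → [13, 7]
  7 < parent 13 at index 0, swap → [7, 13]
Insert 14:
  append 14 at index 2 → [7, 13, 14] (no swap needed)
Insert 8:
  append 8 at index 3 → [7, 13, 14, 8]
  8 < parent 13 at index 1, swap → [7, 8, 14, 13]
Insert 24:
  append 24 at index 4 → [7, 8, 14, 13, 24] (no swap needed)
Insert 11:
  append 11 at index 5 → [7, 8, 14, 13, 24, 11]
  11 < parent 14 at index 2, swap → [7, 8, 11, 13, 24, 14]
Insert 21:
  append 21 at index 6 → [7, 8, 11, 13, 24, 14, 21] (no swap needed)
Insert 17:
  append 17 at index 7 → [7, 8, 11, 13, 24, 14, 21, 17] (no swap needed)

[7, 8, 11, 13, 24, 14, 21, 17]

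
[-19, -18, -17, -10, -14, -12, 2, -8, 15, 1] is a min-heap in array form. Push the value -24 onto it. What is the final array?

append -24 at index 10 → [-19, -18, -17, -10, -14, -12, 2, -8, 15, 1, -24]
-24 < parent -14 at index 4, swap → [-19, -18, -17, -10, -24, -12, 2, -8, 15, 1, -14]
-24 < parent -18 at index 1, swap → [-19, -24, -17, -10, -18, -12, 2, -8, 15, 1, -14]
-24 < parent -19 at index 0, swap → [-24, -19, -17, -10, -18, -12, 2, -8, 15, 1, -14]

[-24, -19, -17, -10, -18, -12, 2, -8, 15, 1, -14]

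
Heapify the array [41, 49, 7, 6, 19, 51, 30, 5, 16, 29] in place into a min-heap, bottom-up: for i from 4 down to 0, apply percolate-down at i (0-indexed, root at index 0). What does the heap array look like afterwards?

[5, 6, 7, 16, 19, 51, 30, 49, 41, 29]

sift down from index 4: already satisfies heap property
sift down from index 3:
  6 vs smaller child 5 at index 7, swap → [41, 49, 7, 5, 19, 51, 30, 6, 16, 29]
sift down from index 2: already satisfies heap property
sift down from index 1:
  49 vs smaller child 5 at index 3, swap → [41, 5, 7, 49, 19, 51, 30, 6, 16, 29]
  49 vs smaller child 6 at index 7, swap → [41, 5, 7, 6, 19, 51, 30, 49, 16, 29]
sift down from index 0:
  41 vs smaller child 5 at index 1, swap → [5, 41, 7, 6, 19, 51, 30, 49, 16, 29]
  41 vs smaller child 6 at index 3, swap → [5, 6, 7, 41, 19, 51, 30, 49, 16, 29]
  41 vs smaller child 16 at index 8, swap → [5, 6, 7, 16, 19, 51, 30, 49, 41, 29]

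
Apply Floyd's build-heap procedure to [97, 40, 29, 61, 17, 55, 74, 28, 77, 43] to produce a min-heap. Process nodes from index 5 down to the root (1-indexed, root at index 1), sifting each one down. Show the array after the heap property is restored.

sift down from index 5: already satisfies heap property
sift down from index 4:
  61 vs smaller child 28 at index 8, swap → [97, 40, 29, 28, 17, 55, 74, 61, 77, 43]
sift down from index 3: already satisfies heap property
sift down from index 2:
  40 vs smaller child 17 at index 5, swap → [97, 17, 29, 28, 40, 55, 74, 61, 77, 43]
sift down from index 1:
  97 vs smaller child 17 at index 2, swap → [17, 97, 29, 28, 40, 55, 74, 61, 77, 43]
  97 vs smaller child 28 at index 4, swap → [17, 28, 29, 97, 40, 55, 74, 61, 77, 43]
  97 vs smaller child 61 at index 8, swap → [17, 28, 29, 61, 40, 55, 74, 97, 77, 43]

[17, 28, 29, 61, 40, 55, 74, 97, 77, 43]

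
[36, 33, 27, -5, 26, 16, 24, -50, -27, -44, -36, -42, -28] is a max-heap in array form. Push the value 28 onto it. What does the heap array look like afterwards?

[36, 33, 28, -5, 26, 16, 27, -50, -27, -44, -36, -42, -28, 24]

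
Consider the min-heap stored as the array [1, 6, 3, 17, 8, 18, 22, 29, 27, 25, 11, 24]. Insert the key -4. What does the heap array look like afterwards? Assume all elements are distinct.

append -4 at index 12 → [1, 6, 3, 17, 8, 18, 22, 29, 27, 25, 11, 24, -4]
-4 < parent 18 at index 5, swap → [1, 6, 3, 17, 8, -4, 22, 29, 27, 25, 11, 24, 18]
-4 < parent 3 at index 2, swap → [1, 6, -4, 17, 8, 3, 22, 29, 27, 25, 11, 24, 18]
-4 < parent 1 at index 0, swap → [-4, 6, 1, 17, 8, 3, 22, 29, 27, 25, 11, 24, 18]

[-4, 6, 1, 17, 8, 3, 22, 29, 27, 25, 11, 24, 18]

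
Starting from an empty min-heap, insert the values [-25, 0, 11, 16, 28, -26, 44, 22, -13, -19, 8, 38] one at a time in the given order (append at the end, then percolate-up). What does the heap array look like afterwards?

[-26, -19, -25, 0, -13, 11, 44, 22, 16, 28, 8, 38]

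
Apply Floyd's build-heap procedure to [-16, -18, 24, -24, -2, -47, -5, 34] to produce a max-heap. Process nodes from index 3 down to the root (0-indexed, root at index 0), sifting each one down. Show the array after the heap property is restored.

sift down from index 3:
  -24 vs only child 34 at index 7, swap → [-16, -18, 24, 34, -2, -47, -5, -24]
sift down from index 2: already satisfies heap property
sift down from index 1:
  -18 vs larger child 34 at index 3, swap → [-16, 34, 24, -18, -2, -47, -5, -24]
sift down from index 0:
  -16 vs larger child 34 at index 1, swap → [34, -16, 24, -18, -2, -47, -5, -24]
  -16 vs larger child -2 at index 4, swap → [34, -2, 24, -18, -16, -47, -5, -24]

[34, -2, 24, -18, -16, -47, -5, -24]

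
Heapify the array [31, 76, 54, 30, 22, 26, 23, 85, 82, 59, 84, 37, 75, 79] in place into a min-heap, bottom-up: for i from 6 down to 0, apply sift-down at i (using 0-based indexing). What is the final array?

[22, 30, 23, 31, 59, 26, 54, 85, 82, 76, 84, 37, 75, 79]

sift down from index 6: already satisfies heap property
sift down from index 5: already satisfies heap property
sift down from index 4: already satisfies heap property
sift down from index 3: already satisfies heap property
sift down from index 2:
  54 vs smaller child 23 at index 6, swap → [31, 76, 23, 30, 22, 26, 54, 85, 82, 59, 84, 37, 75, 79]
sift down from index 1:
  76 vs smaller child 22 at index 4, swap → [31, 22, 23, 30, 76, 26, 54, 85, 82, 59, 84, 37, 75, 79]
  76 vs smaller child 59 at index 9, swap → [31, 22, 23, 30, 59, 26, 54, 85, 82, 76, 84, 37, 75, 79]
sift down from index 0:
  31 vs smaller child 22 at index 1, swap → [22, 31, 23, 30, 59, 26, 54, 85, 82, 76, 84, 37, 75, 79]
  31 vs smaller child 30 at index 3, swap → [22, 30, 23, 31, 59, 26, 54, 85, 82, 76, 84, 37, 75, 79]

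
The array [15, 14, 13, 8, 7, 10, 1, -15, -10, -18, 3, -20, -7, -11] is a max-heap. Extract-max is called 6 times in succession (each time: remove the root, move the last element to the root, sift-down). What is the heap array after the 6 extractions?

[3, -10, 1, -11, -18, -7, -20, -15]

extract-max #1 returns 15:
  remove root 15; move last element -11 to root → [-11, 14, 13, 8, 7, 10, 1, -15, -10, -18, 3, -20, -7]
  -11 vs larger child 14 at index 1, swap → [14, -11, 13, 8, 7, 10, 1, -15, -10, -18, 3, -20, -7]
  -11 vs larger child 8 at index 3, swap → [14, 8, 13, -11, 7, 10, 1, -15, -10, -18, 3, -20, -7]
  -11 vs larger child -10 at index 8, swap → [14, 8, 13, -10, 7, 10, 1, -15, -11, -18, 3, -20, -7]
extract-max #2 returns 14:
  remove root 14; move last element -7 to root → [-7, 8, 13, -10, 7, 10, 1, -15, -11, -18, 3, -20]
  -7 vs larger child 13 at index 2, swap → [13, 8, -7, -10, 7, 10, 1, -15, -11, -18, 3, -20]
  -7 vs larger child 10 at index 5, swap → [13, 8, 10, -10, 7, -7, 1, -15, -11, -18, 3, -20]
extract-max #3 returns 13:
  remove root 13; move last element -20 to root → [-20, 8, 10, -10, 7, -7, 1, -15, -11, -18, 3]
  -20 vs larger child 10 at index 2, swap → [10, 8, -20, -10, 7, -7, 1, -15, -11, -18, 3]
  -20 vs larger child 1 at index 6, swap → [10, 8, 1, -10, 7, -7, -20, -15, -11, -18, 3]
extract-max #4 returns 10:
  remove root 10; move last element 3 to root → [3, 8, 1, -10, 7, -7, -20, -15, -11, -18]
  3 vs larger child 8 at index 1, swap → [8, 3, 1, -10, 7, -7, -20, -15, -11, -18]
  3 vs larger child 7 at index 4, swap → [8, 7, 1, -10, 3, -7, -20, -15, -11, -18]
extract-max #5 returns 8:
  remove root 8; move last element -18 to root → [-18, 7, 1, -10, 3, -7, -20, -15, -11]
  -18 vs larger child 7 at index 1, swap → [7, -18, 1, -10, 3, -7, -20, -15, -11]
  -18 vs larger child 3 at index 4, swap → [7, 3, 1, -10, -18, -7, -20, -15, -11]
extract-max #6 returns 7:
  remove root 7; move last element -11 to root → [-11, 3, 1, -10, -18, -7, -20, -15]
  -11 vs larger child 3 at index 1, swap → [3, -11, 1, -10, -18, -7, -20, -15]
  -11 vs larger child -10 at index 3, swap → [3, -10, 1, -11, -18, -7, -20, -15]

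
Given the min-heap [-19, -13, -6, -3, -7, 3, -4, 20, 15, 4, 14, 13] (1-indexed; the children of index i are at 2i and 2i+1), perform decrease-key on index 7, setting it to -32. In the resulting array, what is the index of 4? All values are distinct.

10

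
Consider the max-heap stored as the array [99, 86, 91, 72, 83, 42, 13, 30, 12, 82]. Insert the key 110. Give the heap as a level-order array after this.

append 110 at index 10 → [99, 86, 91, 72, 83, 42, 13, 30, 12, 82, 110]
110 > parent 83 at index 4, swap → [99, 86, 91, 72, 110, 42, 13, 30, 12, 82, 83]
110 > parent 86 at index 1, swap → [99, 110, 91, 72, 86, 42, 13, 30, 12, 82, 83]
110 > parent 99 at index 0, swap → [110, 99, 91, 72, 86, 42, 13, 30, 12, 82, 83]

[110, 99, 91, 72, 86, 42, 13, 30, 12, 82, 83]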